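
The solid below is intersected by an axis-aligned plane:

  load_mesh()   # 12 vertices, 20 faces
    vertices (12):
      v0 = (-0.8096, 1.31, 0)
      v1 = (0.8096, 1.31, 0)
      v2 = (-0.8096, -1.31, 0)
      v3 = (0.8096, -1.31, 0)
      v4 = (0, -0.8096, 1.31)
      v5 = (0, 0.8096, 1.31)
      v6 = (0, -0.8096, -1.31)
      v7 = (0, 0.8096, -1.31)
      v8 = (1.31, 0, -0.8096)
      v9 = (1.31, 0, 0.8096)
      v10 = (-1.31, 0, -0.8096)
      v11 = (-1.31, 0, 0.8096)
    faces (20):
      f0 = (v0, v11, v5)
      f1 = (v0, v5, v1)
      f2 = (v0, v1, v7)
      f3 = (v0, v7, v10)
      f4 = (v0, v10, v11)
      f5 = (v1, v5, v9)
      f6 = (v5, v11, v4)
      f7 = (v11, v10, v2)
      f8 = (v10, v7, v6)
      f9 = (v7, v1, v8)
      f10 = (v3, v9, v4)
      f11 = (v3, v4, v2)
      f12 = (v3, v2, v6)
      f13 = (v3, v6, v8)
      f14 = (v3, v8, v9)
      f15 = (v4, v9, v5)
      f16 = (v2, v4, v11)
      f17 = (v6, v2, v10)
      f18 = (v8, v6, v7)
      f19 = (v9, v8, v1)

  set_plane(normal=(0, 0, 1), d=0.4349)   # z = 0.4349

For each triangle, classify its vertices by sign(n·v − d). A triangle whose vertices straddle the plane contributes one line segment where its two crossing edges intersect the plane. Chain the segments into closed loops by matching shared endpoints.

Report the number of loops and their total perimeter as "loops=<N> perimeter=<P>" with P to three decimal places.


Straddling triangles (10 of 20):
  (v0,v11,v5) [-++] → (-1.0784, 0.606296, 0.4349)–(-0.540825, 1.14387, 0.4349)  len=0.7603
  (v0,v5,v1) [-+-] → (-0.540825, 1.14387, 0.4349)–(0.540825, 1.14387, 0.4349)  len=1.0817
  (v0,v10,v11) [--+] → (-1.31, 0, 0.4349)–(-1.0784, 0.606296, 0.4349)  len=0.6490
  (v1,v5,v9) [-++] → (0.540825, 1.14387, 0.4349)–(1.0784, 0.606296, 0.4349)  len=0.7603
  (v11,v10,v2) [+--] → (-1.31, 0, 0.4349)–(-1.0784, -0.606296, 0.4349)  len=0.6490
  (v3,v9,v4) [-++] → (1.0784, -0.606296, 0.4349)–(0.540825, -1.14387, 0.4349)  len=0.7603
  (v3,v4,v2) [-+-] → (0.540825, -1.14387, 0.4349)–(-0.540825, -1.14387, 0.4349)  len=1.0817
  (v3,v8,v9) [--+] → (1.31, 0, 0.4349)–(1.0784, -0.606296, 0.4349)  len=0.6490
  (v2,v4,v11) [-++] → (-0.540825, -1.14387, 0.4349)–(-1.0784, -0.606296, 0.4349)  len=0.7603
  (v9,v8,v1) [+--] → (1.31, 0, 0.4349)–(1.0784, 0.606296, 0.4349)  len=0.6490

Chained into 1 loop(s):
  loop 1: 10 segments, perimeter = 7.8004
Total perimeter = 7.800

loops=1 perimeter=7.800


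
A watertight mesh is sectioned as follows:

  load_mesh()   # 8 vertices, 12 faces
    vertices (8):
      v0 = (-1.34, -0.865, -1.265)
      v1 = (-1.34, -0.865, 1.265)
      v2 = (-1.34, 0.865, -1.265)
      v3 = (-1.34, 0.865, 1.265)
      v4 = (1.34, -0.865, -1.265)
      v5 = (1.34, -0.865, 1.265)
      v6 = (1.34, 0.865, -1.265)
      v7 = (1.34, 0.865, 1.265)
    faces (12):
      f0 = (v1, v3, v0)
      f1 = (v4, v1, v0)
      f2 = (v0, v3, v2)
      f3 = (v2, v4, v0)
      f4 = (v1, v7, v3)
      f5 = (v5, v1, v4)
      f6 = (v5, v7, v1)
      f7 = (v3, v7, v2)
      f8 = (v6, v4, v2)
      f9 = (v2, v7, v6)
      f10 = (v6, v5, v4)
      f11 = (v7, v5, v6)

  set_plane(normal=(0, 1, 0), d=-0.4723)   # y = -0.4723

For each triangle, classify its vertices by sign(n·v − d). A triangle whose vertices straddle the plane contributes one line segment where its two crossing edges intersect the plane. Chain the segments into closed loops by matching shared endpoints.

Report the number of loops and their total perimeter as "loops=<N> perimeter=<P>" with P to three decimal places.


loops=1 perimeter=10.420

Straddling triangles (8 of 12):
  (v1,v3,v0) [-+-] → (-1.34, -0.4723, 1.265)–(-1.34, -0.4723, -0.690705)  len=1.9557
  (v0,v3,v2) [-++] → (-1.34, -0.4723, -0.690705)–(-1.34, -0.4723, -1.265)  len=0.5743
  (v2,v4,v0) [+--] → (0.731655, -0.4723, -1.265)–(-1.34, -0.4723, -1.265)  len=2.0717
  (v1,v7,v3) [-++] → (-0.731655, -0.4723, 1.265)–(-1.34, -0.4723, 1.265)  len=0.6083
  (v5,v7,v1) [-+-] → (1.34, -0.4723, 1.265)–(-0.731655, -0.4723, 1.265)  len=2.0717
  (v6,v4,v2) [+-+] → (1.34, -0.4723, -1.265)–(0.731655, -0.4723, -1.265)  len=0.6083
  (v6,v5,v4) [+--] → (1.34, -0.4723, 0.690705)–(1.34, -0.4723, -1.265)  len=1.9557
  (v7,v5,v6) [+-+] → (1.34, -0.4723, 1.265)–(1.34, -0.4723, 0.690705)  len=0.5743

Chained into 1 loop(s):
  loop 1: 8 segments, perimeter = 10.4200
Total perimeter = 10.420


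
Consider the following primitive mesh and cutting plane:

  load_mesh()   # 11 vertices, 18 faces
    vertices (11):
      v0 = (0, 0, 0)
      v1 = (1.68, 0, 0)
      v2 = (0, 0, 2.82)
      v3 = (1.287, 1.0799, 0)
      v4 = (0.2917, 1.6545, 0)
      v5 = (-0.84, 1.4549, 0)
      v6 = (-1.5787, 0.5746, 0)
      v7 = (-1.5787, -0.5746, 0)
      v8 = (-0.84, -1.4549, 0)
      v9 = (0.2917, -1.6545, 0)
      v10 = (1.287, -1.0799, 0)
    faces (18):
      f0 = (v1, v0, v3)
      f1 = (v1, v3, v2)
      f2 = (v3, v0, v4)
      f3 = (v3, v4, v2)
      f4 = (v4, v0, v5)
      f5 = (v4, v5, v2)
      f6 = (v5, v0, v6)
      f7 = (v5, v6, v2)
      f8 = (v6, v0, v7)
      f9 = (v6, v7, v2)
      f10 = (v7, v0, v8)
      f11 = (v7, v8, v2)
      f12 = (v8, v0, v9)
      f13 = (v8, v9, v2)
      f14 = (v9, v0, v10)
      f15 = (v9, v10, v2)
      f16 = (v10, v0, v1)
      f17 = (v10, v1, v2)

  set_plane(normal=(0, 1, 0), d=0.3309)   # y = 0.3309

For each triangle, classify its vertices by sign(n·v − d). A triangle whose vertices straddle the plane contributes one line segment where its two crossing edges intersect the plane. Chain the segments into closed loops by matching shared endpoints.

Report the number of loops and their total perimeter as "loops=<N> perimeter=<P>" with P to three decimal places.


loops=1 perimeter=8.714

Straddling triangles (10 of 18):
  (v1,v0,v3) [--+] → (0.394359, 0.3309, 0)–(1.55958, 0.3309, 0)  len=1.1652
  (v1,v3,v2) [-+-] → (1.55958, 0.3309, 0)–(0.394359, 0.3309, 1.9559)  len=2.2767
  (v3,v0,v4) [+-+] → (0.394359, 0.3309, 0)–(0.05834, 0.3309, 0)  len=0.3360
  (v3,v4,v2) [++-] → (0.05834, 0.3309, 2.256)–(0.394359, 0.3309, 1.9559)  len=0.4505
  (v4,v0,v5) [+-+] → (0.05834, 0.3309, 0)–(-0.191048, 0.3309, 0)  len=0.2494
  (v4,v5,v2) [++-] → (-0.191048, 0.3309, 2.17862)–(0.05834, 0.3309, 2.256)  len=0.2611
  (v5,v0,v6) [+-+] → (-0.191048, 0.3309, 0)–(-0.90914, 0.3309, 0)  len=0.7181
  (v5,v6,v2) [++-] → (-0.90914, 0.3309, 1.19602)–(-0.191048, 0.3309, 2.17862)  len=1.2170
  (v6,v0,v7) [+--] → (-0.90914, 0.3309, 0)–(-1.5787, 0.3309, 0)  len=0.6696
  (v6,v7,v2) [+--] → (-1.5787, 0.3309, 0)–(-0.90914, 0.3309, 1.19602)  len=1.3707

Chained into 1 loop(s):
  loop 1: 10 segments, perimeter = 8.7143
Total perimeter = 8.714


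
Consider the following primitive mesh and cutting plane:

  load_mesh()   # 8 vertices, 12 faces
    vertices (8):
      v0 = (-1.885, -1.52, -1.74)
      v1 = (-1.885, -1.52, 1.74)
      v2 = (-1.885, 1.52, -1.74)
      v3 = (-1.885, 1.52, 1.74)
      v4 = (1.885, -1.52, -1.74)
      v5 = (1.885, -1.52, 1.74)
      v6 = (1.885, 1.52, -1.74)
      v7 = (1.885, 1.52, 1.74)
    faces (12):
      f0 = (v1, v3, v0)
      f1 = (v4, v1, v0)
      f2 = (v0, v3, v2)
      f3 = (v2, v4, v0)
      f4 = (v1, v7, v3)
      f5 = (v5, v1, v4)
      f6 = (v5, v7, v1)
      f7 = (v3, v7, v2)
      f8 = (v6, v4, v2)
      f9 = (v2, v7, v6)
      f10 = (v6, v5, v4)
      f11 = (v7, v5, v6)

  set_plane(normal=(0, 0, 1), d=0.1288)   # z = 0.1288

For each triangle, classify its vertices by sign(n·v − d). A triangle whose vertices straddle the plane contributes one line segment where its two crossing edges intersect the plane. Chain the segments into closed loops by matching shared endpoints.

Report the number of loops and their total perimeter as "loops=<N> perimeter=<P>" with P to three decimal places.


loops=1 perimeter=13.620

Straddling triangles (8 of 12):
  (v1,v3,v0) [++-] → (-1.885, 0.112515, 0.1288)–(-1.885, -1.52, 0.1288)  len=1.6325
  (v4,v1,v0) [-+-] → (-0.139533, -1.52, 0.1288)–(-1.885, -1.52, 0.1288)  len=1.7455
  (v0,v3,v2) [-+-] → (-1.885, 0.112515, 0.1288)–(-1.885, 1.52, 0.1288)  len=1.4075
  (v5,v1,v4) [++-] → (-0.139533, -1.52, 0.1288)–(1.885, -1.52, 0.1288)  len=2.0245
  (v3,v7,v2) [++-] → (0.139533, 1.52, 0.1288)–(-1.885, 1.52, 0.1288)  len=2.0245
  (v2,v7,v6) [-+-] → (0.139533, 1.52, 0.1288)–(1.885, 1.52, 0.1288)  len=1.7455
  (v6,v5,v4) [-+-] → (1.885, -0.112515, 0.1288)–(1.885, -1.52, 0.1288)  len=1.4075
  (v7,v5,v6) [++-] → (1.885, -0.112515, 0.1288)–(1.885, 1.52, 0.1288)  len=1.6325

Chained into 1 loop(s):
  loop 1: 8 segments, perimeter = 13.6200
Total perimeter = 13.620


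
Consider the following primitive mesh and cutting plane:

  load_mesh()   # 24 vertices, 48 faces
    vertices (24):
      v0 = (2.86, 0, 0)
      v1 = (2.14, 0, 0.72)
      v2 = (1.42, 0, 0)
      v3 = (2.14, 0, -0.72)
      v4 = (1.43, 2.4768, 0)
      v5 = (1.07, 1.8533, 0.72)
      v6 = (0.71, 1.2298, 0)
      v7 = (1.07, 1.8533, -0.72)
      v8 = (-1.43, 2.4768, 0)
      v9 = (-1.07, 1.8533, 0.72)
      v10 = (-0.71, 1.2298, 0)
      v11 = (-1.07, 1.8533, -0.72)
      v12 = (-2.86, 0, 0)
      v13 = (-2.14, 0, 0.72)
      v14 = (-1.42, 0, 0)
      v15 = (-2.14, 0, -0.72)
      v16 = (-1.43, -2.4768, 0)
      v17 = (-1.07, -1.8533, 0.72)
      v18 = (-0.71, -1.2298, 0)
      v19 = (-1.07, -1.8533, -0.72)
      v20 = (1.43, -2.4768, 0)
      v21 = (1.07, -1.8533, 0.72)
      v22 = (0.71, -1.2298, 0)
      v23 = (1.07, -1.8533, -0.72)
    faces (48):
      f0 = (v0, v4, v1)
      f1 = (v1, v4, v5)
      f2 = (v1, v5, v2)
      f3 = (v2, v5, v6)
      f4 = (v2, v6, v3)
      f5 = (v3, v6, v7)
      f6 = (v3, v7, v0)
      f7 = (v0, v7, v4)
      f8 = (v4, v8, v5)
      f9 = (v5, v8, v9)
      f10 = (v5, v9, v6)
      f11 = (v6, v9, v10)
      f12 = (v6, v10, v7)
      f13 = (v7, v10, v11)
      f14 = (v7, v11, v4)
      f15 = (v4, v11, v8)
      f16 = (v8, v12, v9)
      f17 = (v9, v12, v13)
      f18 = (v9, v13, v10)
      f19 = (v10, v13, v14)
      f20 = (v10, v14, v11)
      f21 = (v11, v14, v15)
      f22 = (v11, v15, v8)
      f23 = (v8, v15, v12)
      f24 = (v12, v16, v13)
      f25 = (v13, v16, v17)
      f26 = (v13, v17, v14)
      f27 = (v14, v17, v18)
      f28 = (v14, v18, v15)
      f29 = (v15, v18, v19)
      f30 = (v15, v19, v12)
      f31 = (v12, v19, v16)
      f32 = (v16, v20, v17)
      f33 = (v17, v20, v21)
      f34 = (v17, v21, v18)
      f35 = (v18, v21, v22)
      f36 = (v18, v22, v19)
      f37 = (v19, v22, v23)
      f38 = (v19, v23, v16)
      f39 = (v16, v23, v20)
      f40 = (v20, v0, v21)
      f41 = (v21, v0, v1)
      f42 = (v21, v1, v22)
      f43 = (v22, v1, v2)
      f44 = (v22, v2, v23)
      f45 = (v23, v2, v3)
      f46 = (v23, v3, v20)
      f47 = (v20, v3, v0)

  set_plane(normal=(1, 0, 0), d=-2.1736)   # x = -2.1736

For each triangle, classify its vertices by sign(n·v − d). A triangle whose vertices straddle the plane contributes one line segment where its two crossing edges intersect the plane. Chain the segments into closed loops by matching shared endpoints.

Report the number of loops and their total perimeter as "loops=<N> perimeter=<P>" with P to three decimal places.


Straddling triangles (6 of 48):
  (v8,v12,v9) [+-+] → (-2.1736, 1.18886, 0)–(-2.1736, 0.710673, 0.276094)  len=0.5522
  (v9,v12,v13) [+-+] → (-2.1736, 0.710673, 0.276094)–(-2.1736, 0, 0.6864)  len=0.8206
  (v8,v15,v12) [++-] → (-2.1736, 0, -0.6864)–(-2.1736, 1.18886, 0)  len=1.3728
  (v12,v16,v13) [-++] → (-2.1736, -1.18886, 0)–(-2.1736, 0, 0.6864)  len=1.3728
  (v15,v19,v12) [++-] → (-2.1736, -0.710673, -0.276094)–(-2.1736, 0, -0.6864)  len=0.8206
  (v12,v19,v16) [-++] → (-2.1736, -0.710673, -0.276094)–(-2.1736, -1.18886, 0)  len=0.5522

Chained into 1 loop(s):
  loop 1: 6 segments, perimeter = 5.4911
Total perimeter = 5.491

loops=1 perimeter=5.491


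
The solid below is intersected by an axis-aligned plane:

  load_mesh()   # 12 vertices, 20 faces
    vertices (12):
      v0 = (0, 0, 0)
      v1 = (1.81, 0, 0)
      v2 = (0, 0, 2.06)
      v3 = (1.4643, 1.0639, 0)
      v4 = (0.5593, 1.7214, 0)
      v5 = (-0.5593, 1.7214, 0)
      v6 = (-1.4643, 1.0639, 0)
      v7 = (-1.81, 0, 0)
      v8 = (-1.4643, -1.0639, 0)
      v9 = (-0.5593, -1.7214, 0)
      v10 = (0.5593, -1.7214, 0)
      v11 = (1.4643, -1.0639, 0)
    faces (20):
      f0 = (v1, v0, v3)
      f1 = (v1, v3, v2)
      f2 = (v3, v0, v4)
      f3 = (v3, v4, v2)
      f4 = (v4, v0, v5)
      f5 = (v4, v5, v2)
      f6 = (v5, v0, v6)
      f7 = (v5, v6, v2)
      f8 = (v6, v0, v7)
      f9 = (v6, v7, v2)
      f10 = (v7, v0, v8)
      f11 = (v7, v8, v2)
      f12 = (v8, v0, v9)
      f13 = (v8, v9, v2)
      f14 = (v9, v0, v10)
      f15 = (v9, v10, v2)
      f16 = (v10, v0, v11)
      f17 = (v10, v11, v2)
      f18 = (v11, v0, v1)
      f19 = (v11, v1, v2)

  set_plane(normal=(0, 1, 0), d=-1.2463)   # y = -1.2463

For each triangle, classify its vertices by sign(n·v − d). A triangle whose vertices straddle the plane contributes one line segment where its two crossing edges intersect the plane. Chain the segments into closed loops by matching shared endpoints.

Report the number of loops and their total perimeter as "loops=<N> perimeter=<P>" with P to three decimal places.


Straddling triangles (6 of 20):
  (v8,v0,v9) [++-] → (-0.404935, -1.2463, 0)–(-1.21324, -1.2463, 0)  len=0.8083
  (v8,v9,v2) [+-+] → (-1.21324, -1.2463, 0)–(-0.404935, -1.2463, 0.568552)  len=0.9882
  (v9,v0,v10) [-+-] → (-0.404935, -1.2463, 0)–(0.404935, -1.2463, 0)  len=0.8099
  (v9,v10,v2) [--+] → (0.404935, -1.2463, 0.568552)–(-0.404935, -1.2463, 0.568552)  len=0.8099
  (v10,v0,v11) [-++] → (0.404935, -1.2463, 0)–(1.21324, -1.2463, 0)  len=0.8083
  (v10,v11,v2) [-++] → (1.21324, -1.2463, 0)–(0.404935, -1.2463, 0.568552)  len=0.9882

Chained into 1 loop(s):
  loop 1: 6 segments, perimeter = 5.2128
Total perimeter = 5.213

loops=1 perimeter=5.213


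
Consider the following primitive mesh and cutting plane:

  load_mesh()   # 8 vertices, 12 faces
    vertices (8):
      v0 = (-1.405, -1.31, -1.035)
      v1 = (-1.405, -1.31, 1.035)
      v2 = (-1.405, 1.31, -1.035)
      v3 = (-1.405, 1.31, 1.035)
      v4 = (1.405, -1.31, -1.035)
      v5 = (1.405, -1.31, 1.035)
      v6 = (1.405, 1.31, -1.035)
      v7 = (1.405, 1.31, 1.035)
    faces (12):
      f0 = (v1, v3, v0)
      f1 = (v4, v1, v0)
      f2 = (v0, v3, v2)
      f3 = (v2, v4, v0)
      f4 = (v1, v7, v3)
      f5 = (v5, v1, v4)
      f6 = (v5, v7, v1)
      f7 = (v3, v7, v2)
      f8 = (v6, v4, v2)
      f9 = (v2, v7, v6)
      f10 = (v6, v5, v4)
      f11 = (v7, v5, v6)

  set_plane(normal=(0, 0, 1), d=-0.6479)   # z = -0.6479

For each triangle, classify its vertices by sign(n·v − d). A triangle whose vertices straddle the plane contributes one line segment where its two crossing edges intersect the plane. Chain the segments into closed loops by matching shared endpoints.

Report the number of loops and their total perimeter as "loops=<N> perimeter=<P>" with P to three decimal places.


loops=1 perimeter=10.860

Straddling triangles (8 of 12):
  (v1,v3,v0) [++-] → (-1.405, -0.820047, -0.6479)–(-1.405, -1.31, -0.6479)  len=0.4900
  (v4,v1,v0) [-+-] → (0.879516, -1.31, -0.6479)–(-1.405, -1.31, -0.6479)  len=2.2845
  (v0,v3,v2) [-+-] → (-1.405, -0.820047, -0.6479)–(-1.405, 1.31, -0.6479)  len=2.1300
  (v5,v1,v4) [++-] → (0.879516, -1.31, -0.6479)–(1.405, -1.31, -0.6479)  len=0.5255
  (v3,v7,v2) [++-] → (-0.879516, 1.31, -0.6479)–(-1.405, 1.31, -0.6479)  len=0.5255
  (v2,v7,v6) [-+-] → (-0.879516, 1.31, -0.6479)–(1.405, 1.31, -0.6479)  len=2.2845
  (v6,v5,v4) [-+-] → (1.405, 0.820047, -0.6479)–(1.405, -1.31, -0.6479)  len=2.1300
  (v7,v5,v6) [++-] → (1.405, 0.820047, -0.6479)–(1.405, 1.31, -0.6479)  len=0.4900

Chained into 1 loop(s):
  loop 1: 8 segments, perimeter = 10.8600
Total perimeter = 10.860


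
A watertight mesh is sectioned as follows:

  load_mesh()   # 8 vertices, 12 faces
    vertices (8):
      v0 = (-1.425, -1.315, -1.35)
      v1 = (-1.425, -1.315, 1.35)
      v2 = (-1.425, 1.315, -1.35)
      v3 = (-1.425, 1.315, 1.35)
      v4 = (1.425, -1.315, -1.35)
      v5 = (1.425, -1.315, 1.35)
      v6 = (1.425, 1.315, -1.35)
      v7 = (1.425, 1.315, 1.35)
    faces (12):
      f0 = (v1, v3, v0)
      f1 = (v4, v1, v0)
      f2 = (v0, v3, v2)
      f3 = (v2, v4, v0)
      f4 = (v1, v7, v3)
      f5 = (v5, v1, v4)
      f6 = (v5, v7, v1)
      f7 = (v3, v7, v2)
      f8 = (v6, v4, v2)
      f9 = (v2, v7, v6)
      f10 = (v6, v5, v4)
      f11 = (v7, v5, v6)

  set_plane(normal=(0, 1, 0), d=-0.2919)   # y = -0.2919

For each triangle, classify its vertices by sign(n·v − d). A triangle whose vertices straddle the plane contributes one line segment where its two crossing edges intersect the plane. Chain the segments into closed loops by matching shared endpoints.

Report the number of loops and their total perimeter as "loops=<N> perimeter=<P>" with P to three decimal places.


loops=1 perimeter=11.100

Straddling triangles (8 of 12):
  (v1,v3,v0) [-+-] → (-1.425, -0.2919, 1.35)–(-1.425, -0.2919, -0.299669)  len=1.6497
  (v0,v3,v2) [-++] → (-1.425, -0.2919, -0.299669)–(-1.425, -0.2919, -1.35)  len=1.0503
  (v2,v4,v0) [+--] → (0.316317, -0.2919, -1.35)–(-1.425, -0.2919, -1.35)  len=1.7413
  (v1,v7,v3) [-++] → (-0.316317, -0.2919, 1.35)–(-1.425, -0.2919, 1.35)  len=1.1087
  (v5,v7,v1) [-+-] → (1.425, -0.2919, 1.35)–(-0.316317, -0.2919, 1.35)  len=1.7413
  (v6,v4,v2) [+-+] → (1.425, -0.2919, -1.35)–(0.316317, -0.2919, -1.35)  len=1.1087
  (v6,v5,v4) [+--] → (1.425, -0.2919, 0.299669)–(1.425, -0.2919, -1.35)  len=1.6497
  (v7,v5,v6) [+-+] → (1.425, -0.2919, 1.35)–(1.425, -0.2919, 0.299669)  len=1.0503

Chained into 1 loop(s):
  loop 1: 8 segments, perimeter = 11.1000
Total perimeter = 11.100


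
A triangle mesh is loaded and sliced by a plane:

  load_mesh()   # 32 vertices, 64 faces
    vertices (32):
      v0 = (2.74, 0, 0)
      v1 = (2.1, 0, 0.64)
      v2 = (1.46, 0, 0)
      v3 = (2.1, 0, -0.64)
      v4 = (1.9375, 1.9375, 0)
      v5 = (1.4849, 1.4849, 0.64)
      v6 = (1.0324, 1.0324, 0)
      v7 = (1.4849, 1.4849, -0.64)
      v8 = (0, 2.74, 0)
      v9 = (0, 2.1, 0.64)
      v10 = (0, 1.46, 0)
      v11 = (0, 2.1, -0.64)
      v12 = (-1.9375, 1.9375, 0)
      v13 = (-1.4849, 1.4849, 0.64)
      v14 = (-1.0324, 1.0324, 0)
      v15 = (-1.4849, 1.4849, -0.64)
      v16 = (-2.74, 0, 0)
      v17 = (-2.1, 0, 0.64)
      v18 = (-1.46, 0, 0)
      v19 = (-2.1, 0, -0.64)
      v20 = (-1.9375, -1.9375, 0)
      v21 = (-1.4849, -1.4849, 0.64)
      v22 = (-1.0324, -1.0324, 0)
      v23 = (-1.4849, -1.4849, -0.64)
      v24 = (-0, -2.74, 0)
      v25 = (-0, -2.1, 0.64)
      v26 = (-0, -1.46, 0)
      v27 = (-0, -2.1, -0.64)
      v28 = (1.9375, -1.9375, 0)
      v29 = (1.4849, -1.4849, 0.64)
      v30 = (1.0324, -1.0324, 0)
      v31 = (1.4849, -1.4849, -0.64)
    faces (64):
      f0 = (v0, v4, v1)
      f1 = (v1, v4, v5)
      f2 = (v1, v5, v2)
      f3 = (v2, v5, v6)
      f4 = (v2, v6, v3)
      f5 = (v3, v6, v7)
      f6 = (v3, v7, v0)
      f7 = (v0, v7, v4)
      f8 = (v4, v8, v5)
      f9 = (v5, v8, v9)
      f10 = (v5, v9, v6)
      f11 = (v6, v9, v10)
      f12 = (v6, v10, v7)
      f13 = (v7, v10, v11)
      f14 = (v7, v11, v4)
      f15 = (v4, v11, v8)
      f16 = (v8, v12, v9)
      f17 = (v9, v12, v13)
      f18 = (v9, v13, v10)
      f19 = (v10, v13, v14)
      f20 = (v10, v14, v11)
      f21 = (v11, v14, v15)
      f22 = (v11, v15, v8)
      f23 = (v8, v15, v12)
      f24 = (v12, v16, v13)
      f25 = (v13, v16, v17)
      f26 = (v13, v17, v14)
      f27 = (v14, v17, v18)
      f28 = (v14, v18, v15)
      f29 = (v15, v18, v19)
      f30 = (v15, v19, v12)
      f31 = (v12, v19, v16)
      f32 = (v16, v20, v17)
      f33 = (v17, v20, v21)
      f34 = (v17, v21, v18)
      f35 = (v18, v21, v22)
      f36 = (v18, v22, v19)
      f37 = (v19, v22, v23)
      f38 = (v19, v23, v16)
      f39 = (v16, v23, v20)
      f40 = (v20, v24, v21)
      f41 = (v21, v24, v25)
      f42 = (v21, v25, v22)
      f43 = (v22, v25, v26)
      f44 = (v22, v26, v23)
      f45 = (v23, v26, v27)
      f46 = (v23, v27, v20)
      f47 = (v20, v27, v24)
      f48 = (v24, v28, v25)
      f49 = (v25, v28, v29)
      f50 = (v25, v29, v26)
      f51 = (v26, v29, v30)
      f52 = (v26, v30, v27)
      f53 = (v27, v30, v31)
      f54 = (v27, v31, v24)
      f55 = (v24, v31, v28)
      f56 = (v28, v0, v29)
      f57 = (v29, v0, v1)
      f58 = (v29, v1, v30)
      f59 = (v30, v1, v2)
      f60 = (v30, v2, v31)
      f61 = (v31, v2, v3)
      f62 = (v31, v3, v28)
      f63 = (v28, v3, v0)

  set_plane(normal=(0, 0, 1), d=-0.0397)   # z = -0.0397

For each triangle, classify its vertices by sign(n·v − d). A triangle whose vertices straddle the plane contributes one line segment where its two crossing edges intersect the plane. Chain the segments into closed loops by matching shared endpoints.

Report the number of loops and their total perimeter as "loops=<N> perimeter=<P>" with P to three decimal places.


Straddling triangles (32 of 64):
  (v2,v6,v3) [++-] → (1.09862, 0.968359, -0.0397)–(1.4997, 0, -0.0397)  len=1.0481
  (v3,v6,v7) [-+-] → (1.09862, 0.968359, -0.0397)–(1.06047, 1.06047, -0.0397)  len=0.0997
  (v3,v7,v0) [--+] → (2.66214, 0.0921102, -0.0397)–(2.7003, 0, -0.0397)  len=0.0997
  (v0,v7,v4) [+-+] → (2.66214, 0.0921102, -0.0397)–(1.90942, 1.90942, -0.0397)  len=1.9670
  (v6,v10,v7) [++-] → (0.0921102, 1.46154, -0.0397)–(1.06047, 1.06047, -0.0397)  len=1.0481
  (v7,v10,v11) [-+-] → (0.0921102, 1.46154, -0.0397)–(0, 1.4997, -0.0397)  len=0.0997
  (v7,v11,v4) [--+] → (1.81731, 1.94758, -0.0397)–(1.90942, 1.90942, -0.0397)  len=0.0997
  (v4,v11,v8) [+-+] → (1.81731, 1.94758, -0.0397)–(0, 2.7003, -0.0397)  len=1.9670
  (v10,v14,v11) [++-] → (-0.968359, 1.09862, -0.0397)–(0, 1.4997, -0.0397)  len=1.0481
  (v11,v14,v15) [-+-] → (-0.968359, 1.09862, -0.0397)–(-1.06047, 1.06047, -0.0397)  len=0.0997
  (v11,v15,v8) [--+] → (-0.0921102, 2.66214, -0.0397)–(0, 2.7003, -0.0397)  len=0.0997
  (v8,v15,v12) [+-+] → (-0.0921102, 2.66214, -0.0397)–(-1.90942, 1.90942, -0.0397)  len=1.9670
  (v14,v18,v15) [++-] → (-1.46154, 0.0921102, -0.0397)–(-1.06047, 1.06047, -0.0397)  len=1.0481
  (v15,v18,v19) [-+-] → (-1.46154, 0.0921102, -0.0397)–(-1.4997, 0, -0.0397)  len=0.0997
  (v15,v19,v12) [--+] → (-1.94758, 1.81731, -0.0397)–(-1.90942, 1.90942, -0.0397)  len=0.0997
  (v12,v19,v16) [+-+] → (-1.94758, 1.81731, -0.0397)–(-2.7003, 0, -0.0397)  len=1.9670
  (v18,v22,v19) [++-] → (-1.09862, -0.968359, -0.0397)–(-1.4997, 0, -0.0397)  len=1.0481
  (v19,v22,v23) [-+-] → (-1.09862, -0.968359, -0.0397)–(-1.06047, -1.06047, -0.0397)  len=0.0997
  (v19,v23,v16) [--+] → (-2.66214, -0.0921102, -0.0397)–(-2.7003, 0, -0.0397)  len=0.0997
  (v16,v23,v20) [+-+] → (-2.66214, -0.0921102, -0.0397)–(-1.90942, -1.90942, -0.0397)  len=1.9670
  (v22,v26,v23) [++-] → (-0.0921102, -1.46154, -0.0397)–(-1.06047, -1.06047, -0.0397)  len=1.0481
  (v23,v26,v27) [-+-] → (-0.0921102, -1.46154, -0.0397)–(0, -1.4997, -0.0397)  len=0.0997
  (v23,v27,v20) [--+] → (-1.81731, -1.94758, -0.0397)–(-1.90942, -1.90942, -0.0397)  len=0.0997
  (v20,v27,v24) [+-+] → (-1.81731, -1.94758, -0.0397)–(0, -2.7003, -0.0397)  len=1.9670
  (v26,v30,v27) [++-] → (0.968359, -1.09862, -0.0397)–(0, -1.4997, -0.0397)  len=1.0481
  (v27,v30,v31) [-+-] → (0.968359, -1.09862, -0.0397)–(1.06047, -1.06047, -0.0397)  len=0.0997
  (v27,v31,v24) [--+] → (0.0921102, -2.66214, -0.0397)–(0, -2.7003, -0.0397)  len=0.0997
  (v24,v31,v28) [+-+] → (0.0921102, -2.66214, -0.0397)–(1.90942, -1.90942, -0.0397)  len=1.9670
  (v30,v2,v31) [++-] → (1.46154, -0.0921102, -0.0397)–(1.06047, -1.06047, -0.0397)  len=1.0481
  (v31,v2,v3) [-+-] → (1.46154, -0.0921102, -0.0397)–(1.4997, 0, -0.0397)  len=0.0997
  (v31,v3,v28) [--+] → (1.94758, -1.81731, -0.0397)–(1.90942, -1.90942, -0.0397)  len=0.0997
  (v28,v3,v0) [+-+] → (1.94758, -1.81731, -0.0397)–(2.7003, 0, -0.0397)  len=1.9670

Chained into 2 loop(s):
  loop 1: 16 segments, perimeter = 9.1827
  loop 2: 16 segments, perimeter = 16.5339
Total perimeter = 25.717

loops=2 perimeter=25.717


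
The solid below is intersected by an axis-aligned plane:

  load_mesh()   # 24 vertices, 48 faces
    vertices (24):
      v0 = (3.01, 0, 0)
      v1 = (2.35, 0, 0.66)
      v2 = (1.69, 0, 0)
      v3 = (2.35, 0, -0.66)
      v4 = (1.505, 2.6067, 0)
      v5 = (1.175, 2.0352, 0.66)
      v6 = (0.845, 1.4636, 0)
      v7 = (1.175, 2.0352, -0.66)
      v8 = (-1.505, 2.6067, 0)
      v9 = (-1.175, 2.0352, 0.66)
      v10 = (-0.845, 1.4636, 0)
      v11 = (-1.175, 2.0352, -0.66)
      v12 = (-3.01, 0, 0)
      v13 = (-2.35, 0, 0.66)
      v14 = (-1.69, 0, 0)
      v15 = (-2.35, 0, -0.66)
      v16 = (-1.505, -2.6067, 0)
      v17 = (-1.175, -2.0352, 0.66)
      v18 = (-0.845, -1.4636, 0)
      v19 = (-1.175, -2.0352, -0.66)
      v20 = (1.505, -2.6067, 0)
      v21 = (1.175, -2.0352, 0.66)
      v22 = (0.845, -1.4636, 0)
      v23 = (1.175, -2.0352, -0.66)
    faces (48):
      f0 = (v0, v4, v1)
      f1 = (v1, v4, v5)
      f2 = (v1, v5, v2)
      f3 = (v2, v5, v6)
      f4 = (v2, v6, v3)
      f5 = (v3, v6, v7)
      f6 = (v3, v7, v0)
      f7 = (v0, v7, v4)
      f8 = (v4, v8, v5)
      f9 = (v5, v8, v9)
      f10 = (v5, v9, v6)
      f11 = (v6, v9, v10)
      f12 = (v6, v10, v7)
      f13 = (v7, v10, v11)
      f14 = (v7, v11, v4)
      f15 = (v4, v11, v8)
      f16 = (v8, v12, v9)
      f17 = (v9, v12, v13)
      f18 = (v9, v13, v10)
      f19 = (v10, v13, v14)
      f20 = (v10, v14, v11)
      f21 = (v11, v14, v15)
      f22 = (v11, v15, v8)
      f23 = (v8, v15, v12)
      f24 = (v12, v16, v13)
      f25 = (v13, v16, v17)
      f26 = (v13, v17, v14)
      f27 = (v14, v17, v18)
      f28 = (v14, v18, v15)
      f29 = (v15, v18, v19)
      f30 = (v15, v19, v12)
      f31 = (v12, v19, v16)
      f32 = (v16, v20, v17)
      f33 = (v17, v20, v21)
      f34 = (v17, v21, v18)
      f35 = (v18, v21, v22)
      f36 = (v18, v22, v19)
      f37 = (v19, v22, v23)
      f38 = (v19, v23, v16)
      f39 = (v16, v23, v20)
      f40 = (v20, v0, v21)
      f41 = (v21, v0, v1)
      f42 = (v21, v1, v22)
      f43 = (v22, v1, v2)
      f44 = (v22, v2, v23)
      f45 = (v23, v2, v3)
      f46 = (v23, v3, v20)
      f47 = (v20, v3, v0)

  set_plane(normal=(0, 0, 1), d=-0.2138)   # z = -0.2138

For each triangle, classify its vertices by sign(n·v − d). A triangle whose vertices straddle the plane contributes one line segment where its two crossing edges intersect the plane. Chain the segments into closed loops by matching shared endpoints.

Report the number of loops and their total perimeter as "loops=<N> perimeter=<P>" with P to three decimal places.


loops=2 perimeter=28.200

Straddling triangles (24 of 48):
  (v2,v6,v3) [++-] → (1.33253, 0.989482, -0.2138)–(1.9038, 0, -0.2138)  len=1.1426
  (v3,v6,v7) [-+-] → (1.33253, 0.989482, -0.2138)–(0.9519, 1.64876, -0.2138)  len=0.7613
  (v3,v7,v0) [--+] → (2.41557, 0.659281, -0.2138)–(2.7962, 0, -0.2138)  len=0.7613
  (v0,v7,v4) [+-+] → (2.41557, 0.659281, -0.2138)–(1.3981, 2.42157, -0.2138)  len=2.0349
  (v6,v10,v7) [++-] → (-0.190642, 1.64876, -0.2138)–(0.9519, 1.64876, -0.2138)  len=1.1425
  (v7,v10,v11) [-+-] → (-0.190642, 1.64876, -0.2138)–(-0.9519, 1.64876, -0.2138)  len=0.7613
  (v7,v11,v4) [--+] → (0.636842, 2.42157, -0.2138)–(1.3981, 2.42157, -0.2138)  len=0.7613
  (v4,v11,v8) [+-+] → (0.636842, 2.42157, -0.2138)–(-1.3981, 2.42157, -0.2138)  len=2.0349
  (v10,v14,v11) [++-] → (-1.52317, 0.659281, -0.2138)–(-0.9519, 1.64876, -0.2138)  len=1.1426
  (v11,v14,v15) [-+-] → (-1.52317, 0.659281, -0.2138)–(-1.9038, 0, -0.2138)  len=0.7613
  (v11,v15,v8) [--+] → (-1.77873, 1.76229, -0.2138)–(-1.3981, 2.42157, -0.2138)  len=0.7613
  (v8,v15,v12) [+-+] → (-1.77873, 1.76229, -0.2138)–(-2.7962, 0, -0.2138)  len=2.0349
  (v14,v18,v15) [++-] → (-1.33253, -0.989482, -0.2138)–(-1.9038, 0, -0.2138)  len=1.1426
  (v15,v18,v19) [-+-] → (-1.33253, -0.989482, -0.2138)–(-0.9519, -1.64876, -0.2138)  len=0.7613
  (v15,v19,v12) [--+] → (-2.41557, -0.659281, -0.2138)–(-2.7962, 0, -0.2138)  len=0.7613
  (v12,v19,v16) [+-+] → (-2.41557, -0.659281, -0.2138)–(-1.3981, -2.42157, -0.2138)  len=2.0349
  (v18,v22,v19) [++-] → (0.190642, -1.64876, -0.2138)–(-0.9519, -1.64876, -0.2138)  len=1.1425
  (v19,v22,v23) [-+-] → (0.190642, -1.64876, -0.2138)–(0.9519, -1.64876, -0.2138)  len=0.7613
  (v19,v23,v16) [--+] → (-0.636842, -2.42157, -0.2138)–(-1.3981, -2.42157, -0.2138)  len=0.7613
  (v16,v23,v20) [+-+] → (-0.636842, -2.42157, -0.2138)–(1.3981, -2.42157, -0.2138)  len=2.0349
  (v22,v2,v23) [++-] → (1.52317, -0.659281, -0.2138)–(0.9519, -1.64876, -0.2138)  len=1.1426
  (v23,v2,v3) [-+-] → (1.52317, -0.659281, -0.2138)–(1.9038, 0, -0.2138)  len=0.7613
  (v23,v3,v20) [--+] → (1.77873, -1.76229, -0.2138)–(1.3981, -2.42157, -0.2138)  len=0.7613
  (v20,v3,v0) [+-+] → (1.77873, -1.76229, -0.2138)–(2.7962, 0, -0.2138)  len=2.0349

Chained into 2 loop(s):
  loop 1: 12 segments, perimeter = 11.4229
  loop 2: 12 segments, perimeter = 16.7772
Total perimeter = 28.200


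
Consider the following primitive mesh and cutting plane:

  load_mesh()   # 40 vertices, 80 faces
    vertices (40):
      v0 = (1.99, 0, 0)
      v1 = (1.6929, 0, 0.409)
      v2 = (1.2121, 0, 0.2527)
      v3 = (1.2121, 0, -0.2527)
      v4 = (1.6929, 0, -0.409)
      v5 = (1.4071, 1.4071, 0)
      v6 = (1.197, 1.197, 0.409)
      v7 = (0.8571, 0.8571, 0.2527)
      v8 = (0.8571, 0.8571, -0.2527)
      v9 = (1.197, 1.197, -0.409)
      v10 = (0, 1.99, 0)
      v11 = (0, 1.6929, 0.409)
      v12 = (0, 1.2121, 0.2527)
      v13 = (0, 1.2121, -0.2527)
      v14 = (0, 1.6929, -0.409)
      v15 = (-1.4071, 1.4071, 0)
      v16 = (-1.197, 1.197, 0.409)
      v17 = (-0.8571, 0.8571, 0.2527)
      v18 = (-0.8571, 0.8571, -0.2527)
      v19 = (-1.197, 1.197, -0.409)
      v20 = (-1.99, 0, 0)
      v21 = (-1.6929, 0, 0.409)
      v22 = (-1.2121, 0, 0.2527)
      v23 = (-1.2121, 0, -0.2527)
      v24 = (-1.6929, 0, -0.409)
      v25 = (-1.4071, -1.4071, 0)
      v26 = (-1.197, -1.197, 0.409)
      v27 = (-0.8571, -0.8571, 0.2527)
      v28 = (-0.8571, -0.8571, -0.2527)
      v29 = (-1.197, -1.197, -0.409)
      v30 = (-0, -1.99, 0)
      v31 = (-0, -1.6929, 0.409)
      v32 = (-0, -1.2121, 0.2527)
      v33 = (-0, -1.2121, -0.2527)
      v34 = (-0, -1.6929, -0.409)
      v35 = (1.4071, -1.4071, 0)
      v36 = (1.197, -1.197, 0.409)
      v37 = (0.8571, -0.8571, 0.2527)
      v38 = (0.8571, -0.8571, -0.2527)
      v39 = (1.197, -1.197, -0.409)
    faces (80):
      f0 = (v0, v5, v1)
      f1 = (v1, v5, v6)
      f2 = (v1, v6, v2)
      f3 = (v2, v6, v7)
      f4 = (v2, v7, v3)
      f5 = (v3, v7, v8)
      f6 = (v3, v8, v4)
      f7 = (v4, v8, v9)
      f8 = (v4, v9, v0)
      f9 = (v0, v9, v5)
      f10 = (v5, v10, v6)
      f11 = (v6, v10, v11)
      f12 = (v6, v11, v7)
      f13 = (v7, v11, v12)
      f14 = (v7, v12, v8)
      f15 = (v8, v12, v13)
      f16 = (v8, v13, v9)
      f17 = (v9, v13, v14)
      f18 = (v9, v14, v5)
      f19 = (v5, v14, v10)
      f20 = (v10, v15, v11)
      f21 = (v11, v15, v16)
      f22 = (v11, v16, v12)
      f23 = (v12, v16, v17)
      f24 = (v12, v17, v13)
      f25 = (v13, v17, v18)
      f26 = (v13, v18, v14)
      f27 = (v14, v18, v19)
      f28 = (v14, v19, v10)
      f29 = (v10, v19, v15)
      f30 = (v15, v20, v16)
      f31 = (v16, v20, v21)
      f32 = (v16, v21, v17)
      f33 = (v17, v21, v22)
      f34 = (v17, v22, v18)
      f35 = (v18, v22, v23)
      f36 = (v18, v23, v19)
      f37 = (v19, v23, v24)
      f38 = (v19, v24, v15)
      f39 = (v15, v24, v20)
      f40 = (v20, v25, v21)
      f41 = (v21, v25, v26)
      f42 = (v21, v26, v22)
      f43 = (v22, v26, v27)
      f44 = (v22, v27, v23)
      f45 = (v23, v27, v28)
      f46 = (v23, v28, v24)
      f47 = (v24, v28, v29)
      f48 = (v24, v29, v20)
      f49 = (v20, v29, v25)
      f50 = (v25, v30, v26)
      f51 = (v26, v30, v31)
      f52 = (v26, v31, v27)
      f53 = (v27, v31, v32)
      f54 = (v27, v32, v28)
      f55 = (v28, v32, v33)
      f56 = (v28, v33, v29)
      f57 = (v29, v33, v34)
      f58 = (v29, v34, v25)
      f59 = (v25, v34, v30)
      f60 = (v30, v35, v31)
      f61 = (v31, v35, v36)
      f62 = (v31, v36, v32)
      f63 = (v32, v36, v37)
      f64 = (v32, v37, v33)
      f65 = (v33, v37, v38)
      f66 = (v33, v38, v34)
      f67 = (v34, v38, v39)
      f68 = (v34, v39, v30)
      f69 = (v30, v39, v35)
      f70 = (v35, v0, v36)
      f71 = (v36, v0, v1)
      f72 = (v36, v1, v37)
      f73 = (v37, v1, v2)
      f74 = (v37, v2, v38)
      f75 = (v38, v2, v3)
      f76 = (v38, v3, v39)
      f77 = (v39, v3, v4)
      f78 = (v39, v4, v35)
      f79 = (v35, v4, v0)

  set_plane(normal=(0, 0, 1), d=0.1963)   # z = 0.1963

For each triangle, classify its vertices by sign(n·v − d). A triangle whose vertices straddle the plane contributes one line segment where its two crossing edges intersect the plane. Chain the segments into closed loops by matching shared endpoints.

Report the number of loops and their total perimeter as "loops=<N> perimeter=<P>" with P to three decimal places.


Straddling triangles (32 of 80):
  (v0,v5,v1) [--+] → (1.54427, 0.731761, 0.1963)–(1.84741, 0, 0.1963)  len=0.7921
  (v1,v5,v6) [+-+] → (1.54427, 0.731761, 0.1963)–(1.30626, 1.30626, 0.1963)  len=0.6219
  (v2,v7,v3) [++-] → (0.896716, 0.761452, 0.1963)–(1.2121, 0, 0.1963)  len=0.8242
  (v3,v7,v8) [-+-] → (0.896716, 0.761452, 0.1963)–(0.8571, 0.8571, 0.1963)  len=0.1035
  (v5,v10,v6) [--+] → (0.574501, 1.6094, 0.1963)–(1.30626, 1.30626, 0.1963)  len=0.7921
  (v6,v10,v11) [+-+] → (0.574501, 1.6094, 0.1963)–(0, 1.84741, 0.1963)  len=0.6219
  (v7,v12,v8) [++-] → (0.0956479, 1.17248, 0.1963)–(0.8571, 0.8571, 0.1963)  len=0.8242
  (v8,v12,v13) [-+-] → (0.0956479, 1.17248, 0.1963)–(0, 1.2121, 0.1963)  len=0.1035
  (v10,v15,v11) [--+] → (-0.731761, 1.54427, 0.1963)–(0, 1.84741, 0.1963)  len=0.7921
  (v11,v15,v16) [+-+] → (-0.731761, 1.54427, 0.1963)–(-1.30626, 1.30626, 0.1963)  len=0.6219
  (v12,v17,v13) [++-] → (-0.761452, 0.896716, 0.1963)–(0, 1.2121, 0.1963)  len=0.8242
  (v13,v17,v18) [-+-] → (-0.761452, 0.896716, 0.1963)–(-0.8571, 0.8571, 0.1963)  len=0.1035
  (v15,v20,v16) [--+] → (-1.6094, 0.574501, 0.1963)–(-1.30626, 1.30626, 0.1963)  len=0.7921
  (v16,v20,v21) [+-+] → (-1.6094, 0.574501, 0.1963)–(-1.84741, 0, 0.1963)  len=0.6219
  (v17,v22,v18) [++-] → (-1.17248, 0.0956479, 0.1963)–(-0.8571, 0.8571, 0.1963)  len=0.8242
  (v18,v22,v23) [-+-] → (-1.17248, 0.0956479, 0.1963)–(-1.2121, 0, 0.1963)  len=0.1035
  (v20,v25,v21) [--+] → (-1.54427, -0.731761, 0.1963)–(-1.84741, 0, 0.1963)  len=0.7921
  (v21,v25,v26) [+-+] → (-1.54427, -0.731761, 0.1963)–(-1.30626, -1.30626, 0.1963)  len=0.6219
  (v22,v27,v23) [++-] → (-0.896716, -0.761452, 0.1963)–(-1.2121, 0, 0.1963)  len=0.8242
  (v23,v27,v28) [-+-] → (-0.896716, -0.761452, 0.1963)–(-0.8571, -0.8571, 0.1963)  len=0.1035
  (v25,v30,v26) [--+] → (-0.574501, -1.6094, 0.1963)–(-1.30626, -1.30626, 0.1963)  len=0.7921
  (v26,v30,v31) [+-+] → (-0.574501, -1.6094, 0.1963)–(0, -1.84741, 0.1963)  len=0.6219
  (v27,v32,v28) [++-] → (-0.0956479, -1.17248, 0.1963)–(-0.8571, -0.8571, 0.1963)  len=0.8242
  (v28,v32,v33) [-+-] → (-0.0956479, -1.17248, 0.1963)–(0, -1.2121, 0.1963)  len=0.1035
  (v30,v35,v31) [--+] → (0.731761, -1.54427, 0.1963)–(0, -1.84741, 0.1963)  len=0.7921
  (v31,v35,v36) [+-+] → (0.731761, -1.54427, 0.1963)–(1.30626, -1.30626, 0.1963)  len=0.6219
  (v32,v37,v33) [++-] → (0.761452, -0.896716, 0.1963)–(0, -1.2121, 0.1963)  len=0.8242
  (v33,v37,v38) [-+-] → (0.761452, -0.896716, 0.1963)–(0.8571, -0.8571, 0.1963)  len=0.1035
  (v35,v0,v36) [--+] → (1.6094, -0.574501, 0.1963)–(1.30626, -1.30626, 0.1963)  len=0.7921
  (v36,v0,v1) [+-+] → (1.6094, -0.574501, 0.1963)–(1.84741, 0, 0.1963)  len=0.6219
  (v37,v2,v38) [++-] → (1.17248, -0.0956479, 0.1963)–(0.8571, -0.8571, 0.1963)  len=0.8242
  (v38,v2,v3) [-+-] → (1.17248, -0.0956479, 0.1963)–(1.2121, 0, 0.1963)  len=0.1035

Chained into 2 loop(s):
  loop 1: 16 segments, perimeter = 11.3113
  loop 2: 16 segments, perimeter = 7.4217
Total perimeter = 18.733

loops=2 perimeter=18.733


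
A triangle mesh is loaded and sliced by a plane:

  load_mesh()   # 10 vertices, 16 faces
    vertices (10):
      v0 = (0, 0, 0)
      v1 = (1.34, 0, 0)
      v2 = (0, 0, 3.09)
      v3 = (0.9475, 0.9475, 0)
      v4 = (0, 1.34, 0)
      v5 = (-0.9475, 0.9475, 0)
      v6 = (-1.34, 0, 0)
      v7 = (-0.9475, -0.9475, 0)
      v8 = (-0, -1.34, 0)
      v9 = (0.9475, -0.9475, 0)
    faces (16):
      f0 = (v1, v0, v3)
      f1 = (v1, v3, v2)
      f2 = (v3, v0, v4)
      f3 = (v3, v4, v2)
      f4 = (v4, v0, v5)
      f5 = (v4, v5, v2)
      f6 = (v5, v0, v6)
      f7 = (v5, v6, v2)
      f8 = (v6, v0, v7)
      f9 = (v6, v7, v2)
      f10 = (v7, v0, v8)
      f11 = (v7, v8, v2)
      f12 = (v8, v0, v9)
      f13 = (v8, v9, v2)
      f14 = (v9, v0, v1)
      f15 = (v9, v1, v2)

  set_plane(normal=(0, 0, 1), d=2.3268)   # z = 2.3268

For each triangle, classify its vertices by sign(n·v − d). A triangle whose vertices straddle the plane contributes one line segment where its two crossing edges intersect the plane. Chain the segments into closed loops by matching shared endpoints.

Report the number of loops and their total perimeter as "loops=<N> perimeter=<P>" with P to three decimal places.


loops=1 perimeter=2.026

Straddling triangles (8 of 16):
  (v1,v3,v2) [--+] → (0.234023, 0.234023, 2.3268)–(0.330967, 0, 2.3268)  len=0.2533
  (v3,v4,v2) [--+] → (0, 0.330967, 2.3268)–(0.234023, 0.234023, 2.3268)  len=0.2533
  (v4,v5,v2) [--+] → (-0.234023, 0.234023, 2.3268)–(0, 0.330967, 2.3268)  len=0.2533
  (v5,v6,v2) [--+] → (-0.330967, 0, 2.3268)–(-0.234023, 0.234023, 2.3268)  len=0.2533
  (v6,v7,v2) [--+] → (-0.234023, -0.234023, 2.3268)–(-0.330967, 0, 2.3268)  len=0.2533
  (v7,v8,v2) [--+] → (0, -0.330967, 2.3268)–(-0.234023, -0.234023, 2.3268)  len=0.2533
  (v8,v9,v2) [--+] → (0.234023, -0.234023, 2.3268)–(0, -0.330967, 2.3268)  len=0.2533
  (v9,v1,v2) [--+] → (0.330967, 0, 2.3268)–(0.234023, -0.234023, 2.3268)  len=0.2533

Chained into 1 loop(s):
  loop 1: 8 segments, perimeter = 2.0265
Total perimeter = 2.026


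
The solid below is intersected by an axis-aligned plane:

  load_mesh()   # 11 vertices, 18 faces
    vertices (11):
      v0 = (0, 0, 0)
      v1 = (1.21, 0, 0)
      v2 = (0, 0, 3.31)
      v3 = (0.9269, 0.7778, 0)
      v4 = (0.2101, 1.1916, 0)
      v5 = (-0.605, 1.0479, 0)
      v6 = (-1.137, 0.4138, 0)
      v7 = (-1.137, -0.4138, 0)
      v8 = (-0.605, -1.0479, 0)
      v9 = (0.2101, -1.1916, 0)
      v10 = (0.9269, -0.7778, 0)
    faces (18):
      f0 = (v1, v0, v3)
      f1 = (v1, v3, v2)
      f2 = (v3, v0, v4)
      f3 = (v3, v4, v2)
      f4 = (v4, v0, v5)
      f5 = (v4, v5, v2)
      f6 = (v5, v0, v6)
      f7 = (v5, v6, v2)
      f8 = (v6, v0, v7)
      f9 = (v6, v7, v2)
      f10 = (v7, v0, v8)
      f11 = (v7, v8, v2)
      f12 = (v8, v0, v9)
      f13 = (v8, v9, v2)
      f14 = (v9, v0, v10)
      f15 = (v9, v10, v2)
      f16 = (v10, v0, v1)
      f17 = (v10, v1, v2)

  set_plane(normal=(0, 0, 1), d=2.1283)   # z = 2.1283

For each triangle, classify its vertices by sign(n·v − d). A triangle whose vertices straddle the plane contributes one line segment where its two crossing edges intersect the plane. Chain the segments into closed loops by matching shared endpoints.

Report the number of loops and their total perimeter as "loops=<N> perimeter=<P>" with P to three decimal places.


loops=1 perimeter=2.659

Straddling triangles (9 of 18):
  (v1,v3,v2) [--+] → (0.330912, 0.277682, 2.1283)–(0.431981, 0, 2.1283)  len=0.2955
  (v3,v4,v2) [--+] → (0.0750076, 0.425412, 2.1283)–(0.330912, 0.277682, 2.1283)  len=0.2955
  (v4,v5,v2) [--+] → (-0.21599, 0.37411, 2.1283)–(0.0750076, 0.425412, 2.1283)  len=0.2955
  (v5,v6,v2) [--+] → (-0.405919, 0.14773, 2.1283)–(-0.21599, 0.37411, 2.1283)  len=0.2955
  (v6,v7,v2) [--+] → (-0.405919, -0.14773, 2.1283)–(-0.405919, 0.14773, 2.1283)  len=0.2955
  (v7,v8,v2) [--+] → (-0.21599, -0.37411, 2.1283)–(-0.405919, -0.14773, 2.1283)  len=0.2955
  (v8,v9,v2) [--+] → (0.0750076, -0.425412, 2.1283)–(-0.21599, -0.37411, 2.1283)  len=0.2955
  (v9,v10,v2) [--+] → (0.330912, -0.277682, 2.1283)–(0.0750076, -0.425412, 2.1283)  len=0.2955
  (v10,v1,v2) [--+] → (0.431981, 0, 2.1283)–(0.330912, -0.277682, 2.1283)  len=0.2955

Chained into 1 loop(s):
  loop 1: 9 segments, perimeter = 2.6594
Total perimeter = 2.659
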